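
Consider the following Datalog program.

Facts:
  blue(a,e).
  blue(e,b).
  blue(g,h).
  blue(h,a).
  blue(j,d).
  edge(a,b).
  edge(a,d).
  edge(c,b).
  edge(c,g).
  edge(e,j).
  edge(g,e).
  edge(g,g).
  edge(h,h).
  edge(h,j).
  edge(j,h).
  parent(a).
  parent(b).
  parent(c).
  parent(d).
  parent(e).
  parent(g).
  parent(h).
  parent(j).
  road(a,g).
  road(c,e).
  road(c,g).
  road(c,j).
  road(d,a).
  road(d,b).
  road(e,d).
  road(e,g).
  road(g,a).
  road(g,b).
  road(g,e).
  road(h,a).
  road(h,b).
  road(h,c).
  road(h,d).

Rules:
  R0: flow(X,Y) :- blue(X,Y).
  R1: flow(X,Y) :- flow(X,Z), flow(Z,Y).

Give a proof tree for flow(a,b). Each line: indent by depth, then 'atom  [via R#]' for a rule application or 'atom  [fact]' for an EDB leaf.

round 1: derive flow(a,e) via R0 from blue(a,e)
round 1: derive flow(e,b) via R0 from blue(e,b)
round 1: derive flow(g,h) via R0 from blue(g,h)
round 1: derive flow(h,a) via R0 from blue(h,a)
round 1: derive flow(j,d) via R0 from blue(j,d)
round 2: derive flow(a,b) via R1 from flow(a,e), flow(e,b)
round 2: derive flow(g,a) via R1 from flow(g,h), flow(h,a)
round 2: derive flow(h,e) via R1 from flow(h,a), flow(a,e)
round 3: derive flow(g,b) via R1 from flow(g,a), flow(a,b)
round 3: derive flow(g,e) via R1 from flow(g,a), flow(a,e)
round 3: derive flow(h,b) via R1 from flow(h,a), flow(a,b)

flow(a,b)  [via R1]
  flow(a,e)  [via R0]
    blue(a,e)  [fact]
  flow(e,b)  [via R0]
    blue(e,b)  [fact]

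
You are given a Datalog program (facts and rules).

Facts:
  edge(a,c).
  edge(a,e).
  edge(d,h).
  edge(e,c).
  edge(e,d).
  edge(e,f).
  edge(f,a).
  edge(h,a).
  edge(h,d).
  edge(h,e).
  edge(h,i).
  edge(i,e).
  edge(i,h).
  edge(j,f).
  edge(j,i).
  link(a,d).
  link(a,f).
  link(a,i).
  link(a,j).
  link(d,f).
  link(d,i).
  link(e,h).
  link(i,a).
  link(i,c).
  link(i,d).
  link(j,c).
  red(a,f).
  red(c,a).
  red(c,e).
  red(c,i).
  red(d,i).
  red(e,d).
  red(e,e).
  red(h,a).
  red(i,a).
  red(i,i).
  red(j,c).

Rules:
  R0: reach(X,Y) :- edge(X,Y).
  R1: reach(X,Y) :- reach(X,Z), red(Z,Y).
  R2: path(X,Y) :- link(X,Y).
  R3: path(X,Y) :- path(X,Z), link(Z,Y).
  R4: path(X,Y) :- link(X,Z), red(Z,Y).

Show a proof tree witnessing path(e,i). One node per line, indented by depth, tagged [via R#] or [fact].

path(e,i)  [via R3]
  path(e,a)  [via R4]
    link(e,h)  [fact]
    red(h,a)  [fact]
  link(a,i)  [fact]

round 1: derive path(a,d) via R2 from link(a,d)
round 1: derive path(a,f) via R2 from link(a,f)
round 1: derive path(a,i) via R2 from link(a,i)
round 1: derive path(a,j) via R2 from link(a,j)
round 1: derive path(d,f) via R2 from link(d,f)
round 1: derive path(d,i) via R2 from link(d,i)
round 1: derive path(e,h) via R2 from link(e,h)
round 1: derive path(i,a) via R2 from link(i,a)
round 1: derive path(i,c) via R2 from link(i,c)
round 1: derive path(i,d) via R2 from link(i,d)
round 1: derive path(j,c) via R2 from link(j,c)
round 1: derive path(a,a) via R4 from link(a,i), red(i,a)
round 1: derive path(a,c) via R4 from link(a,j), red(j,c)
round 1: derive path(d,a) via R4 from link(d,i), red(i,a)
round 1: derive path(e,a) via R4 from link(e,h), red(h,a)
round 1: derive path(i,e) via R4 from link(i,c), red(c,e)
round 1: derive path(i,f) via R4 from link(i,a), red(a,f)
round 1: derive path(i,i) via R4 from link(i,c), red(c,i)
round 1: derive path(j,a) via R4 from link(j,c), red(c,a)
round 1: derive path(j,e) via R4 from link(j,c), red(c,e)
round 1: derive path(j,i) via R4 from link(j,c), red(c,i)
round 2: derive path(d,c) via R3 from path(d,i), link(i,c)
round 2: derive path(d,d) via R3 from path(d,a), link(a,d)
round 2: derive path(d,j) via R3 from path(d,a), link(a,j)
round 2: derive path(e,d) via R3 from path(e,a), link(a,d)
round 2: derive path(e,f) via R3 from path(e,a), link(a,f)
round 2: derive path(e,i) via R3 from path(e,a), link(a,i)
round 2: derive path(e,j) via R3 from path(e,a), link(a,j)
round 2: derive path(i,h) via R3 from path(i,e), link(e,h)
round 2: derive path(i,j) via R3 from path(i,a), link(a,j)
round 2: derive path(j,d) via R3 from path(j,a), link(a,d)
round 2: derive path(j,f) via R3 from path(j,a), link(a,f)
round 2: derive path(j,h) via R3 from path(j,e), link(e,h)
round 2: derive path(j,j) via R3 from path(j,a), link(a,j)
round 3: derive path(e,c) via R3 from path(e,i), link(i,c)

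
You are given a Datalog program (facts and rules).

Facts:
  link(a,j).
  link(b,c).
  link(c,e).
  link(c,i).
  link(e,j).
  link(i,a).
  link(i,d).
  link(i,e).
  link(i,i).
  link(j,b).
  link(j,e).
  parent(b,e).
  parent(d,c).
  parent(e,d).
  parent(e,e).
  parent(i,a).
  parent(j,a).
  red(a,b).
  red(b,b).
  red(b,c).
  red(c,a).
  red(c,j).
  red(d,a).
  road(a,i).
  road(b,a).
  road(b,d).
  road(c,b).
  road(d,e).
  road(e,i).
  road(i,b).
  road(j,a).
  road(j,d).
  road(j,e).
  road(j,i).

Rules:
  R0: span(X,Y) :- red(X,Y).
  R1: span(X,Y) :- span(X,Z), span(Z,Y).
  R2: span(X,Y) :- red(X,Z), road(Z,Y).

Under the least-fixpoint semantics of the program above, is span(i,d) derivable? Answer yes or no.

no

round 1: derive span(a,b) via R0 from red(a,b)
round 1: derive span(b,b) via R0 from red(b,b)
round 1: derive span(b,c) via R0 from red(b,c)
round 1: derive span(c,a) via R0 from red(c,a)
round 1: derive span(c,j) via R0 from red(c,j)
round 1: derive span(d,a) via R0 from red(d,a)
round 1: derive span(a,a) via R2 from red(a,b), road(b,a)
round 1: derive span(a,d) via R2 from red(a,b), road(b,d)
round 1: derive span(b,a) via R2 from red(b,b), road(b,a)
round 1: derive span(b,d) via R2 from red(b,b), road(b,d)
round 1: derive span(c,d) via R2 from red(c,j), road(j,d)
round 1: derive span(c,e) via R2 from red(c,j), road(j,e)
round 1: derive span(c,i) via R2 from red(c,a), road(a,i)
round 1: derive span(d,i) via R2 from red(d,a), road(a,i)
round 2: derive span(a,c) via R1 from span(a,b), span(b,c)
round 2: derive span(a,i) via R1 from span(a,d), span(d,i)
round 2: derive span(b,e) via R1 from span(b,c), span(c,e)
round 2: derive span(b,i) via R1 from span(b,c), span(c,i)
round 2: derive span(b,j) via R1 from span(b,c), span(c,j)
round 2: derive span(c,b) via R1 from span(c,a), span(a,b)
round 2: derive span(d,b) via R1 from span(d,a), span(a,b)
round 2: derive span(d,d) via R1 from span(d,a), span(a,d)
round 3: derive span(a,e) via R1 from span(a,b), span(b,e)
round 3: derive span(a,j) via R1 from span(a,b), span(b,j)
round 3: derive span(c,c) via R1 from span(c,a), span(a,c)
round 3: derive span(d,c) via R1 from span(d,a), span(a,c)
round 3: derive span(d,e) via R1 from span(d,b), span(b,e)
round 3: derive span(d,j) via R1 from span(d,b), span(b,j)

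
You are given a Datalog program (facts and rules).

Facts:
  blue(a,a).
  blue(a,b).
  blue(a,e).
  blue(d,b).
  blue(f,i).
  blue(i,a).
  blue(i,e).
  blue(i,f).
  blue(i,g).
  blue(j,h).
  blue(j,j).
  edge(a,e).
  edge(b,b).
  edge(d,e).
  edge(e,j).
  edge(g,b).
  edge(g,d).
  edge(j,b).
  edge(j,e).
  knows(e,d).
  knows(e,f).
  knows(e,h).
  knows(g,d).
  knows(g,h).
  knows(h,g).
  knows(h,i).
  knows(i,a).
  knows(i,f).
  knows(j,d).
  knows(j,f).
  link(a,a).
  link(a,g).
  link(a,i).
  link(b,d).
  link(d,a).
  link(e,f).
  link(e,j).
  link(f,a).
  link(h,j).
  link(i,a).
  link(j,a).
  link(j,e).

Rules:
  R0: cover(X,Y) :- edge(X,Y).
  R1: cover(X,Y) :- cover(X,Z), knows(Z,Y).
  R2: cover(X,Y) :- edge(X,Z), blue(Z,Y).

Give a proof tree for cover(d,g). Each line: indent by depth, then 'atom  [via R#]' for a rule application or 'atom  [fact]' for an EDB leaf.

cover(d,g)  [via R1]
  cover(d,h)  [via R1]
    cover(d,e)  [via R0]
      edge(d,e)  [fact]
    knows(e,h)  [fact]
  knows(h,g)  [fact]

round 1: derive cover(a,e) via R0 from edge(a,e)
round 1: derive cover(b,b) via R0 from edge(b,b)
round 1: derive cover(d,e) via R0 from edge(d,e)
round 1: derive cover(e,j) via R0 from edge(e,j)
round 1: derive cover(g,b) via R0 from edge(g,b)
round 1: derive cover(g,d) via R0 from edge(g,d)
round 1: derive cover(j,b) via R0 from edge(j,b)
round 1: derive cover(j,e) via R0 from edge(j,e)
round 1: derive cover(e,h) via R2 from edge(e,j), blue(j,h)
round 2: derive cover(a,d) via R1 from cover(a,e), knows(e,d)
round 2: derive cover(a,f) via R1 from cover(a,e), knows(e,f)
round 2: derive cover(a,h) via R1 from cover(a,e), knows(e,h)
round 2: derive cover(d,d) via R1 from cover(d,e), knows(e,d)
round 2: derive cover(d,f) via R1 from cover(d,e), knows(e,f)
round 2: derive cover(d,h) via R1 from cover(d,e), knows(e,h)
round 2: derive cover(e,d) via R1 from cover(e,j), knows(j,d)
round 2: derive cover(e,f) via R1 from cover(e,j), knows(j,f)
round 2: derive cover(e,g) via R1 from cover(e,h), knows(h,g)
round 2: derive cover(e,i) via R1 from cover(e,h), knows(h,i)
round 2: derive cover(j,d) via R1 from cover(j,e), knows(e,d)
round 2: derive cover(j,f) via R1 from cover(j,e), knows(e,f)
round 2: derive cover(j,h) via R1 from cover(j,e), knows(e,h)
round 3: derive cover(a,g) via R1 from cover(a,h), knows(h,g)
round 3: derive cover(a,i) via R1 from cover(a,h), knows(h,i)
round 3: derive cover(d,g) via R1 from cover(d,h), knows(h,g)
round 3: derive cover(d,i) via R1 from cover(d,h), knows(h,i)
round 3: derive cover(e,a) via R1 from cover(e,i), knows(i,a)
round 3: derive cover(j,g) via R1 from cover(j,h), knows(h,g)
round 3: derive cover(j,i) via R1 from cover(j,h), knows(h,i)
round 4: derive cover(a,a) via R1 from cover(a,i), knows(i,a)
round 4: derive cover(d,a) via R1 from cover(d,i), knows(i,a)
round 4: derive cover(j,a) via R1 from cover(j,i), knows(i,a)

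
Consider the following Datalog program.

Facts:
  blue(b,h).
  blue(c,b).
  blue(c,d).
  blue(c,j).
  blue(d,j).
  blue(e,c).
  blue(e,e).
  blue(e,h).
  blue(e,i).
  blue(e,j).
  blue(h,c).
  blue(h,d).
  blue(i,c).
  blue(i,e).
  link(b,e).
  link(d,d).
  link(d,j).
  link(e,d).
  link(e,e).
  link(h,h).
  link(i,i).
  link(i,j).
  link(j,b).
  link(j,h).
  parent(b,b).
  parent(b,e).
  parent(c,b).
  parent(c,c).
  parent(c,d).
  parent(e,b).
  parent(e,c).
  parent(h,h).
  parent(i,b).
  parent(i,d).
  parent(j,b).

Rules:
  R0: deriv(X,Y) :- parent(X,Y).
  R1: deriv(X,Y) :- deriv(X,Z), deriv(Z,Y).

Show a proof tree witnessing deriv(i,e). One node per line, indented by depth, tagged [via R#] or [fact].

deriv(i,e)  [via R1]
  deriv(i,b)  [via R0]
    parent(i,b)  [fact]
  deriv(b,e)  [via R0]
    parent(b,e)  [fact]

round 1: derive deriv(b,b) via R0 from parent(b,b)
round 1: derive deriv(b,e) via R0 from parent(b,e)
round 1: derive deriv(c,b) via R0 from parent(c,b)
round 1: derive deriv(c,c) via R0 from parent(c,c)
round 1: derive deriv(c,d) via R0 from parent(c,d)
round 1: derive deriv(e,b) via R0 from parent(e,b)
round 1: derive deriv(e,c) via R0 from parent(e,c)
round 1: derive deriv(h,h) via R0 from parent(h,h)
round 1: derive deriv(i,b) via R0 from parent(i,b)
round 1: derive deriv(i,d) via R0 from parent(i,d)
round 1: derive deriv(j,b) via R0 from parent(j,b)
round 2: derive deriv(b,c) via R1 from deriv(b,e), deriv(e,c)
round 2: derive deriv(c,e) via R1 from deriv(c,b), deriv(b,e)
round 2: derive deriv(e,d) via R1 from deriv(e,c), deriv(c,d)
round 2: derive deriv(e,e) via R1 from deriv(e,b), deriv(b,e)
round 2: derive deriv(i,e) via R1 from deriv(i,b), deriv(b,e)
round 2: derive deriv(j,e) via R1 from deriv(j,b), deriv(b,e)
round 3: derive deriv(b,d) via R1 from deriv(b,c), deriv(c,d)
round 3: derive deriv(i,c) via R1 from deriv(i,b), deriv(b,c)
round 3: derive deriv(j,c) via R1 from deriv(j,b), deriv(b,c)
round 3: derive deriv(j,d) via R1 from deriv(j,e), deriv(e,d)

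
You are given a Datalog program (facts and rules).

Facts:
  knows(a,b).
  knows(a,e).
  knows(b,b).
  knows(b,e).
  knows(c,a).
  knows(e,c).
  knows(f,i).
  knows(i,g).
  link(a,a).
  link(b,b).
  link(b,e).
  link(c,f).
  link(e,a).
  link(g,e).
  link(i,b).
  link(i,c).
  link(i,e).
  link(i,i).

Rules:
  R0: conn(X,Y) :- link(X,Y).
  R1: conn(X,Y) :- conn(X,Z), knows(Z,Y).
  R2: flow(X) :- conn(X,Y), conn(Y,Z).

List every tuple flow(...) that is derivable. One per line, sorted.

round 1: derive conn(a,a) via R0 from link(a,a)
round 1: derive conn(b,b) via R0 from link(b,b)
round 1: derive conn(b,e) via R0 from link(b,e)
round 1: derive conn(c,f) via R0 from link(c,f)
round 1: derive conn(e,a) via R0 from link(e,a)
round 1: derive conn(g,e) via R0 from link(g,e)
round 1: derive conn(i,b) via R0 from link(i,b)
round 1: derive conn(i,c) via R0 from link(i,c)
round 1: derive conn(i,e) via R0 from link(i,e)
round 1: derive conn(i,i) via R0 from link(i,i)
round 2: derive conn(a,b) via R1 from conn(a,a), knows(a,b)
round 2: derive conn(a,e) via R1 from conn(a,a), knows(a,e)
round 2: derive conn(b,c) via R1 from conn(b,e), knows(e,c)
round 2: derive conn(c,i) via R1 from conn(c,f), knows(f,i)
round 2: derive conn(e,b) via R1 from conn(e,a), knows(a,b)
round 2: derive conn(e,e) via R1 from conn(e,a), knows(a,e)
round 2: derive conn(g,c) via R1 from conn(g,e), knows(e,c)
round 2: derive conn(i,a) via R1 from conn(i,c), knows(c,a)
round 2: derive conn(i,g) via R1 from conn(i,i), knows(i,g)
round 2: derive flow(a) via R2 from conn(a,a), conn(a,a)
round 2: derive flow(b) via R2 from conn(b,b), conn(b,b)
round 2: derive flow(e) via R2 from conn(e,a), conn(a,a)
round 2: derive flow(g) via R2 from conn(g,e), conn(e,a)
round 2: derive flow(i) via R2 from conn(i,b), conn(b,b)
round 3: derive conn(a,c) via R1 from conn(a,e), knows(e,c)
round 3: derive conn(b,a) via R1 from conn(b,c), knows(c,a)
round 3: derive conn(c,g) via R1 from conn(c,i), knows(i,g)
round 3: derive conn(e,c) via R1 from conn(e,e), knows(e,c)
round 3: derive conn(g,a) via R1 from conn(g,c), knows(c,a)
round 3: derive flow(c) via R2 from conn(c,i), conn(i,a)
round 4: derive conn(g,b) via R1 from conn(g,a), knows(a,b)

flow(a)
flow(b)
flow(c)
flow(e)
flow(g)
flow(i)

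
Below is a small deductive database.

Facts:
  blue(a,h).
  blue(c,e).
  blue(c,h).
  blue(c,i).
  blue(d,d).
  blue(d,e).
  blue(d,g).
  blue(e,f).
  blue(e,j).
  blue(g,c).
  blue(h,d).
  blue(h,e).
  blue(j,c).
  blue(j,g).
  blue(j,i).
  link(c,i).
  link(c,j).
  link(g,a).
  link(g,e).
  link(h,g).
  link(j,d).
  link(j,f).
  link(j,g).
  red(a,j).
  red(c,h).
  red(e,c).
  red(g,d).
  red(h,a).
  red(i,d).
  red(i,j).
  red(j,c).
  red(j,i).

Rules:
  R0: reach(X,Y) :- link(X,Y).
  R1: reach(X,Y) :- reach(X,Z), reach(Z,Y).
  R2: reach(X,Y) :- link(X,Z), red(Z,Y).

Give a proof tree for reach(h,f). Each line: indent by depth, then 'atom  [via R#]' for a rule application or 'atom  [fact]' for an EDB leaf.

reach(h,f)  [via R1]
  reach(h,c)  [via R1]
    reach(h,g)  [via R0]
      link(h,g)  [fact]
    reach(g,c)  [via R2]
      link(g,e)  [fact]
      red(e,c)  [fact]
  reach(c,f)  [via R1]
    reach(c,j)  [via R0]
      link(c,j)  [fact]
    reach(j,f)  [via R0]
      link(j,f)  [fact]

round 1: derive reach(c,i) via R0 from link(c,i)
round 1: derive reach(c,j) via R0 from link(c,j)
round 1: derive reach(g,a) via R0 from link(g,a)
round 1: derive reach(g,e) via R0 from link(g,e)
round 1: derive reach(h,g) via R0 from link(h,g)
round 1: derive reach(j,d) via R0 from link(j,d)
round 1: derive reach(j,f) via R0 from link(j,f)
round 1: derive reach(j,g) via R0 from link(j,g)
round 1: derive reach(c,c) via R2 from link(c,j), red(j,c)
round 1: derive reach(c,d) via R2 from link(c,i), red(i,d)
round 1: derive reach(g,c) via R2 from link(g,e), red(e,c)
round 1: derive reach(g,j) via R2 from link(g,a), red(a,j)
round 1: derive reach(h,d) via R2 from link(h,g), red(g,d)
round 2: derive reach(c,f) via R1 from reach(c,j), reach(j,f)
round 2: derive reach(c,g) via R1 from reach(c,j), reach(j,g)
round 2: derive reach(g,d) via R1 from reach(g,c), reach(c,d)
round 2: derive reach(g,f) via R1 from reach(g,j), reach(j,f)
round 2: derive reach(g,g) via R1 from reach(g,j), reach(j,g)
round 2: derive reach(g,i) via R1 from reach(g,c), reach(c,i)
round 2: derive reach(h,a) via R1 from reach(h,g), reach(g,a)
round 2: derive reach(h,c) via R1 from reach(h,g), reach(g,c)
round 2: derive reach(h,e) via R1 from reach(h,g), reach(g,e)
round 2: derive reach(h,j) via R1 from reach(h,g), reach(g,j)
round 2: derive reach(j,a) via R1 from reach(j,g), reach(g,a)
round 2: derive reach(j,c) via R1 from reach(j,g), reach(g,c)
round 2: derive reach(j,e) via R1 from reach(j,g), reach(g,e)
round 2: derive reach(j,j) via R1 from reach(j,g), reach(g,j)
round 3: derive reach(c,a) via R1 from reach(c,g), reach(g,a)
round 3: derive reach(c,e) via R1 from reach(c,g), reach(g,e)
round 3: derive reach(h,f) via R1 from reach(h,c), reach(c,f)
round 3: derive reach(h,i) via R1 from reach(h,c), reach(c,i)
round 3: derive reach(j,i) via R1 from reach(j,c), reach(c,i)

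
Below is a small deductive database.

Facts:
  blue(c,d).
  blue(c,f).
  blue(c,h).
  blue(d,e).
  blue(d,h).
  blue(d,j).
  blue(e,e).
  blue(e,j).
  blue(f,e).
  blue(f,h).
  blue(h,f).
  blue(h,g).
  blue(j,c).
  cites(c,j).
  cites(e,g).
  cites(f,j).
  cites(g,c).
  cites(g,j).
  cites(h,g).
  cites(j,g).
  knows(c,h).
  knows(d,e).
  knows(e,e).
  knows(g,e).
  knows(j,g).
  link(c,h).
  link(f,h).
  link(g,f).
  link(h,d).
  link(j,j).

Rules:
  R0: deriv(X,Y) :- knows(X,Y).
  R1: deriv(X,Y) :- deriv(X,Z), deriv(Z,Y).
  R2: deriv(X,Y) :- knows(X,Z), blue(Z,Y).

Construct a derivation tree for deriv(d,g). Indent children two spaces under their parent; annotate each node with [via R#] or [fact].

deriv(d,g)  [via R1]
  deriv(d,j)  [via R2]
    knows(d,e)  [fact]
    blue(e,j)  [fact]
  deriv(j,g)  [via R0]
    knows(j,g)  [fact]

round 1: derive deriv(c,h) via R0 from knows(c,h)
round 1: derive deriv(d,e) via R0 from knows(d,e)
round 1: derive deriv(e,e) via R0 from knows(e,e)
round 1: derive deriv(g,e) via R0 from knows(g,e)
round 1: derive deriv(j,g) via R0 from knows(j,g)
round 1: derive deriv(c,f) via R2 from knows(c,h), blue(h,f)
round 1: derive deriv(c,g) via R2 from knows(c,h), blue(h,g)
round 1: derive deriv(d,j) via R2 from knows(d,e), blue(e,j)
round 1: derive deriv(e,j) via R2 from knows(e,e), blue(e,j)
round 1: derive deriv(g,j) via R2 from knows(g,e), blue(e,j)
round 2: derive deriv(c,e) via R1 from deriv(c,g), deriv(g,e)
round 2: derive deriv(c,j) via R1 from deriv(c,g), deriv(g,j)
round 2: derive deriv(d,g) via R1 from deriv(d,j), deriv(j,g)
round 2: derive deriv(e,g) via R1 from deriv(e,j), deriv(j,g)
round 2: derive deriv(g,g) via R1 from deriv(g,j), deriv(j,g)
round 2: derive deriv(j,e) via R1 from deriv(j,g), deriv(g,e)
round 2: derive deriv(j,j) via R1 from deriv(j,g), deriv(g,j)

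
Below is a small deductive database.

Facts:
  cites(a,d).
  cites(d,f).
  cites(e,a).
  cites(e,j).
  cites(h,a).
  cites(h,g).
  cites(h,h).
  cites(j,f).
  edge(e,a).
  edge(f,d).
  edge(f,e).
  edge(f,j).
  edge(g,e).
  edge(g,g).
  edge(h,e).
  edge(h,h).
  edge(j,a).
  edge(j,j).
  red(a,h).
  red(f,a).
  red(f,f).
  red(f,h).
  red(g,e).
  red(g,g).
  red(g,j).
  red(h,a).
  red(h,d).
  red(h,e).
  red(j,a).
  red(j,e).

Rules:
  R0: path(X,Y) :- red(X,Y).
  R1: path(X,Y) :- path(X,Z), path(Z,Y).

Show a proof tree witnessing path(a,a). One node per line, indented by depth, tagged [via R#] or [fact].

path(a,a)  [via R1]
  path(a,h)  [via R0]
    red(a,h)  [fact]
  path(h,a)  [via R0]
    red(h,a)  [fact]

round 1: derive path(a,h) via R0 from red(a,h)
round 1: derive path(f,a) via R0 from red(f,a)
round 1: derive path(f,f) via R0 from red(f,f)
round 1: derive path(f,h) via R0 from red(f,h)
round 1: derive path(g,e) via R0 from red(g,e)
round 1: derive path(g,g) via R0 from red(g,g)
round 1: derive path(g,j) via R0 from red(g,j)
round 1: derive path(h,a) via R0 from red(h,a)
round 1: derive path(h,d) via R0 from red(h,d)
round 1: derive path(h,e) via R0 from red(h,e)
round 1: derive path(j,a) via R0 from red(j,a)
round 1: derive path(j,e) via R0 from red(j,e)
round 2: derive path(a,a) via R1 from path(a,h), path(h,a)
round 2: derive path(a,d) via R1 from path(a,h), path(h,d)
round 2: derive path(a,e) via R1 from path(a,h), path(h,e)
round 2: derive path(f,d) via R1 from path(f,h), path(h,d)
round 2: derive path(f,e) via R1 from path(f,h), path(h,e)
round 2: derive path(g,a) via R1 from path(g,j), path(j,a)
round 2: derive path(h,h) via R1 from path(h,a), path(a,h)
round 2: derive path(j,h) via R1 from path(j,a), path(a,h)
round 3: derive path(g,d) via R1 from path(g,a), path(a,d)
round 3: derive path(g,h) via R1 from path(g,a), path(a,h)
round 3: derive path(j,d) via R1 from path(j,a), path(a,d)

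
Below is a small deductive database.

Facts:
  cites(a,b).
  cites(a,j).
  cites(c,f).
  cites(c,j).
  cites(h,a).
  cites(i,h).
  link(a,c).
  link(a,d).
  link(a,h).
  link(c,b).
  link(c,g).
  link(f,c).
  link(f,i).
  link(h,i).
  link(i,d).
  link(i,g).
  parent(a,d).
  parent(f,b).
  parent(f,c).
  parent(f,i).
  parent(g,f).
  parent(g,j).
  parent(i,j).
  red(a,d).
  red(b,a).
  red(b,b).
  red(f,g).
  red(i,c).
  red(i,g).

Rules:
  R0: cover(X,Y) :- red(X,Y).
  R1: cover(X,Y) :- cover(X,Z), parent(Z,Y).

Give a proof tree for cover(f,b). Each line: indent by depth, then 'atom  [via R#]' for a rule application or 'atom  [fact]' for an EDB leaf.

cover(f,b)  [via R1]
  cover(f,f)  [via R1]
    cover(f,g)  [via R0]
      red(f,g)  [fact]
    parent(g,f)  [fact]
  parent(f,b)  [fact]

round 1: derive cover(a,d) via R0 from red(a,d)
round 1: derive cover(b,a) via R0 from red(b,a)
round 1: derive cover(b,b) via R0 from red(b,b)
round 1: derive cover(f,g) via R0 from red(f,g)
round 1: derive cover(i,c) via R0 from red(i,c)
round 1: derive cover(i,g) via R0 from red(i,g)
round 2: derive cover(b,d) via R1 from cover(b,a), parent(a,d)
round 2: derive cover(f,f) via R1 from cover(f,g), parent(g,f)
round 2: derive cover(f,j) via R1 from cover(f,g), parent(g,j)
round 2: derive cover(i,f) via R1 from cover(i,g), parent(g,f)
round 2: derive cover(i,j) via R1 from cover(i,g), parent(g,j)
round 3: derive cover(f,b) via R1 from cover(f,f), parent(f,b)
round 3: derive cover(f,c) via R1 from cover(f,f), parent(f,c)
round 3: derive cover(f,i) via R1 from cover(f,f), parent(f,i)
round 3: derive cover(i,b) via R1 from cover(i,f), parent(f,b)
round 3: derive cover(i,i) via R1 from cover(i,f), parent(f,i)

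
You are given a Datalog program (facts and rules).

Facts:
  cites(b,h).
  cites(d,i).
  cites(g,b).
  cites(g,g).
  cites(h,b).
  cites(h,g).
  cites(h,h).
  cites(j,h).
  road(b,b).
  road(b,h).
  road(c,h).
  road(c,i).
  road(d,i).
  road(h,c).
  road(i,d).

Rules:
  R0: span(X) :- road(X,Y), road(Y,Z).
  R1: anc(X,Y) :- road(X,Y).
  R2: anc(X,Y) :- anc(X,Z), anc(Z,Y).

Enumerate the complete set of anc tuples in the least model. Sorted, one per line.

anc(b,b)
anc(b,c)
anc(b,d)
anc(b,h)
anc(b,i)
anc(c,c)
anc(c,d)
anc(c,h)
anc(c,i)
anc(d,d)
anc(d,i)
anc(h,c)
anc(h,d)
anc(h,h)
anc(h,i)
anc(i,d)
anc(i,i)

round 1: derive anc(b,b) via R1 from road(b,b)
round 1: derive anc(b,h) via R1 from road(b,h)
round 1: derive anc(c,h) via R1 from road(c,h)
round 1: derive anc(c,i) via R1 from road(c,i)
round 1: derive anc(d,i) via R1 from road(d,i)
round 1: derive anc(h,c) via R1 from road(h,c)
round 1: derive anc(i,d) via R1 from road(i,d)
round 2: derive anc(b,c) via R2 from anc(b,h), anc(h,c)
round 2: derive anc(c,c) via R2 from anc(c,h), anc(h,c)
round 2: derive anc(c,d) via R2 from anc(c,i), anc(i,d)
round 2: derive anc(d,d) via R2 from anc(d,i), anc(i,d)
round 2: derive anc(h,h) via R2 from anc(h,c), anc(c,h)
round 2: derive anc(h,i) via R2 from anc(h,c), anc(c,i)
round 2: derive anc(i,i) via R2 from anc(i,d), anc(d,i)
round 3: derive anc(b,d) via R2 from anc(b,c), anc(c,d)
round 3: derive anc(b,i) via R2 from anc(b,c), anc(c,i)
round 3: derive anc(h,d) via R2 from anc(h,c), anc(c,d)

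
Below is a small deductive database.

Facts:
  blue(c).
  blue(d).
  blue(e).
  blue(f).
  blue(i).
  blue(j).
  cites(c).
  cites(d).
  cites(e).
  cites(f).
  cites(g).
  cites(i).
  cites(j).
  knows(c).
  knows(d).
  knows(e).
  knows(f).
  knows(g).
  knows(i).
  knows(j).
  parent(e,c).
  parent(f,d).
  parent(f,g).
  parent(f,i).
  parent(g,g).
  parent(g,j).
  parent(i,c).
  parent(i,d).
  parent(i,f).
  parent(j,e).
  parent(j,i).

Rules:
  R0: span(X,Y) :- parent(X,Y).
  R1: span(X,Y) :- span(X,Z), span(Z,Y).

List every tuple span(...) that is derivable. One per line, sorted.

span(e,c)
span(f,c)
span(f,d)
span(f,e)
span(f,f)
span(f,g)
span(f,i)
span(f,j)
span(g,c)
span(g,d)
span(g,e)
span(g,f)
span(g,g)
span(g,i)
span(g,j)
span(i,c)
span(i,d)
span(i,e)
span(i,f)
span(i,g)
span(i,i)
span(i,j)
span(j,c)
span(j,d)
span(j,e)
span(j,f)
span(j,g)
span(j,i)
span(j,j)

round 1: derive span(e,c) via R0 from parent(e,c)
round 1: derive span(f,d) via R0 from parent(f,d)
round 1: derive span(f,g) via R0 from parent(f,g)
round 1: derive span(f,i) via R0 from parent(f,i)
round 1: derive span(g,g) via R0 from parent(g,g)
round 1: derive span(g,j) via R0 from parent(g,j)
round 1: derive span(i,c) via R0 from parent(i,c)
round 1: derive span(i,d) via R0 from parent(i,d)
round 1: derive span(i,f) via R0 from parent(i,f)
round 1: derive span(j,e) via R0 from parent(j,e)
round 1: derive span(j,i) via R0 from parent(j,i)
round 2: derive span(f,c) via R1 from span(f,i), span(i,c)
round 2: derive span(f,f) via R1 from span(f,i), span(i,f)
round 2: derive span(f,j) via R1 from span(f,g), span(g,j)
round 2: derive span(g,e) via R1 from span(g,j), span(j,e)
round 2: derive span(g,i) via R1 from span(g,j), span(j,i)
round 2: derive span(i,g) via R1 from span(i,f), span(f,g)
round 2: derive span(i,i) via R1 from span(i,f), span(f,i)
round 2: derive span(j,c) via R1 from span(j,e), span(e,c)
round 2: derive span(j,d) via R1 from span(j,i), span(i,d)
round 2: derive span(j,f) via R1 from span(j,i), span(i,f)
round 3: derive span(f,e) via R1 from span(f,g), span(g,e)
round 3: derive span(g,c) via R1 from span(g,e), span(e,c)
round 3: derive span(g,d) via R1 from span(g,i), span(i,d)
round 3: derive span(g,f) via R1 from span(g,i), span(i,f)
round 3: derive span(i,e) via R1 from span(i,g), span(g,e)
round 3: derive span(i,j) via R1 from span(i,f), span(f,j)
round 3: derive span(j,g) via R1 from span(j,f), span(f,g)
round 3: derive span(j,j) via R1 from span(j,f), span(f,j)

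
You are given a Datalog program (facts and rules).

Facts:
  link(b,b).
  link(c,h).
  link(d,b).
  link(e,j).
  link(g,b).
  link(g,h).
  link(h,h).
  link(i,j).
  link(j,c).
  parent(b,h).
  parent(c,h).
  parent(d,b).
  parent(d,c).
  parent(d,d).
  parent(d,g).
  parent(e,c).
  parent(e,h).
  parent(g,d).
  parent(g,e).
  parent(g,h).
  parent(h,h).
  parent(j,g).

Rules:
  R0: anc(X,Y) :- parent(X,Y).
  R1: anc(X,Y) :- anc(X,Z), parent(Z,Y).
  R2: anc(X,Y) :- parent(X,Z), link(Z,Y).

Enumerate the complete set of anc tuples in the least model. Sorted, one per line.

round 1: derive anc(b,h) via R0 from parent(b,h)
round 1: derive anc(c,h) via R0 from parent(c,h)
round 1: derive anc(d,b) via R0 from parent(d,b)
round 1: derive anc(d,c) via R0 from parent(d,c)
round 1: derive anc(d,d) via R0 from parent(d,d)
round 1: derive anc(d,g) via R0 from parent(d,g)
round 1: derive anc(e,c) via R0 from parent(e,c)
round 1: derive anc(e,h) via R0 from parent(e,h)
round 1: derive anc(g,d) via R0 from parent(g,d)
round 1: derive anc(g,e) via R0 from parent(g,e)
round 1: derive anc(g,h) via R0 from parent(g,h)
round 1: derive anc(h,h) via R0 from parent(h,h)
round 1: derive anc(j,g) via R0 from parent(j,g)
round 1: derive anc(d,h) via R2 from parent(d,c), link(c,h)
round 1: derive anc(g,b) via R2 from parent(g,d), link(d,b)
round 1: derive anc(g,j) via R2 from parent(g,e), link(e,j)
round 1: derive anc(j,b) via R2 from parent(j,g), link(g,b)
round 1: derive anc(j,h) via R2 from parent(j,g), link(g,h)
round 2: derive anc(d,e) via R1 from anc(d,g), parent(g,e)
round 2: derive anc(g,c) via R1 from anc(g,d), parent(d,c)
round 2: derive anc(g,g) via R1 from anc(g,d), parent(d,g)
round 2: derive anc(j,d) via R1 from anc(j,g), parent(g,d)
round 2: derive anc(j,e) via R1 from anc(j,g), parent(g,e)
round 3: derive anc(j,c) via R1 from anc(j,d), parent(d,c)

anc(b,h)
anc(c,h)
anc(d,b)
anc(d,c)
anc(d,d)
anc(d,e)
anc(d,g)
anc(d,h)
anc(e,c)
anc(e,h)
anc(g,b)
anc(g,c)
anc(g,d)
anc(g,e)
anc(g,g)
anc(g,h)
anc(g,j)
anc(h,h)
anc(j,b)
anc(j,c)
anc(j,d)
anc(j,e)
anc(j,g)
anc(j,h)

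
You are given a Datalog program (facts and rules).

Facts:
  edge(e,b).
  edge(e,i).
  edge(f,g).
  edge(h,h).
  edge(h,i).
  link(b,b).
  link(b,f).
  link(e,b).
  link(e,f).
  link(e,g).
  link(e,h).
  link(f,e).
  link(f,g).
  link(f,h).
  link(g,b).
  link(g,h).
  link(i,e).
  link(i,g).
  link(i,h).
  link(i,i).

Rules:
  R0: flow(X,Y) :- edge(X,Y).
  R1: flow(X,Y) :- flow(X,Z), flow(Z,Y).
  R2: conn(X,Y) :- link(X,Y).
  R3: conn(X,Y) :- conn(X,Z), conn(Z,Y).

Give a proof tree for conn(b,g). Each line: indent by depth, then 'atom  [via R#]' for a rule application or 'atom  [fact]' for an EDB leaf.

round 1: derive conn(b,b) via R2 from link(b,b)
round 1: derive conn(b,f) via R2 from link(b,f)
round 1: derive conn(e,b) via R2 from link(e,b)
round 1: derive conn(e,f) via R2 from link(e,f)
round 1: derive conn(e,g) via R2 from link(e,g)
round 1: derive conn(e,h) via R2 from link(e,h)
round 1: derive conn(f,e) via R2 from link(f,e)
round 1: derive conn(f,g) via R2 from link(f,g)
round 1: derive conn(f,h) via R2 from link(f,h)
round 1: derive conn(g,b) via R2 from link(g,b)
round 1: derive conn(g,h) via R2 from link(g,h)
round 1: derive conn(i,e) via R2 from link(i,e)
round 1: derive conn(i,g) via R2 from link(i,g)
round 1: derive conn(i,h) via R2 from link(i,h)
round 1: derive conn(i,i) via R2 from link(i,i)
round 2: derive conn(b,e) via R3 from conn(b,f), conn(f,e)
round 2: derive conn(b,g) via R3 from conn(b,f), conn(f,g)
round 2: derive conn(b,h) via R3 from conn(b,f), conn(f,h)
round 2: derive conn(e,e) via R3 from conn(e,f), conn(f,e)
round 2: derive conn(f,b) via R3 from conn(f,e), conn(e,b)
round 2: derive conn(f,f) via R3 from conn(f,e), conn(e,f)
round 2: derive conn(g,f) via R3 from conn(g,b), conn(b,f)
round 2: derive conn(i,b) via R3 from conn(i,e), conn(e,b)
round 2: derive conn(i,f) via R3 from conn(i,e), conn(e,f)
round 3: derive conn(g,e) via R3 from conn(g,b), conn(b,e)
round 3: derive conn(g,g) via R3 from conn(g,b), conn(b,g)

conn(b,g)  [via R3]
  conn(b,f)  [via R2]
    link(b,f)  [fact]
  conn(f,g)  [via R2]
    link(f,g)  [fact]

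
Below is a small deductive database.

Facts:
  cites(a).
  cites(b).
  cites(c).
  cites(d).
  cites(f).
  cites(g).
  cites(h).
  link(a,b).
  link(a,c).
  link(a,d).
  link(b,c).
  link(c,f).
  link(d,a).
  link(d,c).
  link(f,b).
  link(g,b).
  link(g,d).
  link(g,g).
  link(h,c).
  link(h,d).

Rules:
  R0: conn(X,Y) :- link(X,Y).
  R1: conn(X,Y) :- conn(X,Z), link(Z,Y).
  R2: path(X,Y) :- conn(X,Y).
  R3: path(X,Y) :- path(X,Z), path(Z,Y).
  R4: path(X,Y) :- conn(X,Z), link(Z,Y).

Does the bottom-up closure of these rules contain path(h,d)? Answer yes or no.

yes

round 1: derive conn(a,b) via R0 from link(a,b)
round 1: derive conn(a,c) via R0 from link(a,c)
round 1: derive conn(a,d) via R0 from link(a,d)
round 1: derive conn(b,c) via R0 from link(b,c)
round 1: derive conn(c,f) via R0 from link(c,f)
round 1: derive conn(d,a) via R0 from link(d,a)
round 1: derive conn(d,c) via R0 from link(d,c)
round 1: derive conn(f,b) via R0 from link(f,b)
round 1: derive conn(g,b) via R0 from link(g,b)
round 1: derive conn(g,d) via R0 from link(g,d)
round 1: derive conn(g,g) via R0 from link(g,g)
round 1: derive conn(h,c) via R0 from link(h,c)
round 1: derive conn(h,d) via R0 from link(h,d)
round 2: derive conn(a,a) via R1 from conn(a,d), link(d,a)
round 2: derive conn(a,f) via R1 from conn(a,c), link(c,f)
round 2: derive conn(b,f) via R1 from conn(b,c), link(c,f)
round 2: derive conn(c,b) via R1 from conn(c,f), link(f,b)
round 2: derive conn(d,b) via R1 from conn(d,a), link(a,b)
round 2: derive conn(d,d) via R1 from conn(d,a), link(a,d)
round 2: derive conn(d,f) via R1 from conn(d,c), link(c,f)
round 2: derive conn(f,c) via R1 from conn(f,b), link(b,c)
round 2: derive conn(g,a) via R1 from conn(g,d), link(d,a)
round 2: derive conn(g,c) via R1 from conn(g,b), link(b,c)
round 2: derive conn(h,a) via R1 from conn(h,d), link(d,a)
round 2: derive conn(h,f) via R1 from conn(h,c), link(c,f)
round 2: derive path(a,b) via R2 from conn(a,b)
round 2: derive path(a,c) via R2 from conn(a,c)
round 2: derive path(a,d) via R2 from conn(a,d)
round 2: derive path(b,c) via R2 from conn(b,c)
round 2: derive path(c,f) via R2 from conn(c,f)
round 2: derive path(d,a) via R2 from conn(d,a)
round 2: derive path(d,c) via R2 from conn(d,c)
round 2: derive path(f,b) via R2 from conn(f,b)
round 2: derive path(g,b) via R2 from conn(g,b)
round 2: derive path(g,d) via R2 from conn(g,d)
round 2: derive path(g,g) via R2 from conn(g,g)
round 2: derive path(h,c) via R2 from conn(h,c)
round 2: derive path(h,d) via R2 from conn(h,d)
round 2: derive path(a,a) via R4 from conn(a,d), link(d,a)
round 2: derive path(a,f) via R4 from conn(a,c), link(c,f)
round 2: derive path(b,f) via R4 from conn(b,c), link(c,f)
round 2: derive path(c,b) via R4 from conn(c,f), link(f,b)
round 2: derive path(d,b) via R4 from conn(d,a), link(a,b)
round 2: derive path(d,d) via R4 from conn(d,a), link(a,d)
round 2: derive path(d,f) via R4 from conn(d,c), link(c,f)
round 2: derive path(f,c) via R4 from conn(f,b), link(b,c)
round 2: derive path(g,a) via R4 from conn(g,d), link(d,a)
round 2: derive path(g,c) via R4 from conn(g,b), link(b,c)
round 2: derive path(h,a) via R4 from conn(h,d), link(d,a)
round 2: derive path(h,f) via R4 from conn(h,c), link(c,f)
round 3: derive conn(b,b) via R1 from conn(b,f), link(f,b)
round 3: derive conn(c,c) via R1 from conn(c,b), link(b,c)
round 3: derive conn(f,f) via R1 from conn(f,c), link(c,f)
round 3: derive conn(g,f) via R1 from conn(g,c), link(c,f)
round 3: derive conn(h,b) via R1 from conn(h,a), link(a,b)
round 3: derive path(b,b) via R3 from path(b,c), path(c,b)
round 3: derive path(c,c) via R3 from path(c,b), path(b,c)
round 3: derive path(f,f) via R3 from path(f,b), path(b,f)
round 3: derive path(g,f) via R3 from path(g,a), path(a,f)
round 3: derive path(h,b) via R3 from path(h,a), path(a,b)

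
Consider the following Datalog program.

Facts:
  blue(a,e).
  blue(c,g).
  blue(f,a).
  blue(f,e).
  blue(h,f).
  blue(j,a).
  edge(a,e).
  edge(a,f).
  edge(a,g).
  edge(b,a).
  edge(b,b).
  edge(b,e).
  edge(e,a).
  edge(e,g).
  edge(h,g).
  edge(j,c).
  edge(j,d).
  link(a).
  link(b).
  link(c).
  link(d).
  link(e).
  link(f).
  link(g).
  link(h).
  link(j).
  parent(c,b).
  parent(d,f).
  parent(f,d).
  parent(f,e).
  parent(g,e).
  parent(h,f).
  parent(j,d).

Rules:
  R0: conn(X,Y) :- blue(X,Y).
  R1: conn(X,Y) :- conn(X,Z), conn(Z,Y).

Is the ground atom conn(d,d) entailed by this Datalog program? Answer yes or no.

no

round 1: derive conn(a,e) via R0 from blue(a,e)
round 1: derive conn(c,g) via R0 from blue(c,g)
round 1: derive conn(f,a) via R0 from blue(f,a)
round 1: derive conn(f,e) via R0 from blue(f,e)
round 1: derive conn(h,f) via R0 from blue(h,f)
round 1: derive conn(j,a) via R0 from blue(j,a)
round 2: derive conn(h,a) via R1 from conn(h,f), conn(f,a)
round 2: derive conn(h,e) via R1 from conn(h,f), conn(f,e)
round 2: derive conn(j,e) via R1 from conn(j,a), conn(a,e)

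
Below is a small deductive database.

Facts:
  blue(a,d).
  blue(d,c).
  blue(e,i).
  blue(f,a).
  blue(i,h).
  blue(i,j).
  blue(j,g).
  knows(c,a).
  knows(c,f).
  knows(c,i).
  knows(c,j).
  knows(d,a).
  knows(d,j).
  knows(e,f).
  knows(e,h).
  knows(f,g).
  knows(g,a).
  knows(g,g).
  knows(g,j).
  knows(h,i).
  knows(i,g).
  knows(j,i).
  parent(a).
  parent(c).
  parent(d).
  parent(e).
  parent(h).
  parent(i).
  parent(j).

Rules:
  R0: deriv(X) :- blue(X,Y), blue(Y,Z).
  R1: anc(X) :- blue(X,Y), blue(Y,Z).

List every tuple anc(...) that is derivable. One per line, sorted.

round 1: derive anc(a) via R1 from blue(a,d), blue(d,c)
round 1: derive anc(e) via R1 from blue(e,i), blue(i,h)
round 1: derive anc(f) via R1 from blue(f,a), blue(a,d)
round 1: derive anc(i) via R1 from blue(i,j), blue(j,g)

anc(a)
anc(e)
anc(f)
anc(i)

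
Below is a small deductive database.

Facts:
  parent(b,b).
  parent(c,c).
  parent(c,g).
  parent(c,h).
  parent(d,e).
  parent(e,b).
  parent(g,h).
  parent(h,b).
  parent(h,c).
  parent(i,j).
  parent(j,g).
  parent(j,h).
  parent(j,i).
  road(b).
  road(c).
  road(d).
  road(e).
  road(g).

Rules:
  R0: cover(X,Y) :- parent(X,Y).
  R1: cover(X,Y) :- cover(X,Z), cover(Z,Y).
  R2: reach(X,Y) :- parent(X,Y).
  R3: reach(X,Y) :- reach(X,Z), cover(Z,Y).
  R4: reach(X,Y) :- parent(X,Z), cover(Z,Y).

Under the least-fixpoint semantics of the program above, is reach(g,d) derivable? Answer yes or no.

no

round 1: derive cover(b,b) via R0 from parent(b,b)
round 1: derive cover(c,c) via R0 from parent(c,c)
round 1: derive cover(c,g) via R0 from parent(c,g)
round 1: derive cover(c,h) via R0 from parent(c,h)
round 1: derive cover(d,e) via R0 from parent(d,e)
round 1: derive cover(e,b) via R0 from parent(e,b)
round 1: derive cover(g,h) via R0 from parent(g,h)
round 1: derive cover(h,b) via R0 from parent(h,b)
round 1: derive cover(h,c) via R0 from parent(h,c)
round 1: derive cover(i,j) via R0 from parent(i,j)
round 1: derive cover(j,g) via R0 from parent(j,g)
round 1: derive cover(j,h) via R0 from parent(j,h)
round 1: derive cover(j,i) via R0 from parent(j,i)
round 1: derive reach(b,b) via R2 from parent(b,b)
round 1: derive reach(c,c) via R2 from parent(c,c)
round 1: derive reach(c,g) via R2 from parent(c,g)
round 1: derive reach(c,h) via R2 from parent(c,h)
round 1: derive reach(d,e) via R2 from parent(d,e)
round 1: derive reach(e,b) via R2 from parent(e,b)
round 1: derive reach(g,h) via R2 from parent(g,h)
round 1: derive reach(h,b) via R2 from parent(h,b)
round 1: derive reach(h,c) via R2 from parent(h,c)
round 1: derive reach(i,j) via R2 from parent(i,j)
round 1: derive reach(j,g) via R2 from parent(j,g)
round 1: derive reach(j,h) via R2 from parent(j,h)
round 1: derive reach(j,i) via R2 from parent(j,i)
round 2: derive cover(c,b) via R1 from cover(c,h), cover(h,b)
round 2: derive cover(d,b) via R1 from cover(d,e), cover(e,b)
round 2: derive cover(g,b) via R1 from cover(g,h), cover(h,b)
round 2: derive cover(g,c) via R1 from cover(g,h), cover(h,c)
round 2: derive cover(h,g) via R1 from cover(h,c), cover(c,g)
round 2: derive cover(h,h) via R1 from cover(h,c), cover(c,h)
round 2: derive cover(i,g) via R1 from cover(i,j), cover(j,g)
round 2: derive cover(i,h) via R1 from cover(i,j), cover(j,h)
round 2: derive cover(i,i) via R1 from cover(i,j), cover(j,i)
round 2: derive cover(j,b) via R1 from cover(j,h), cover(h,b)
round 2: derive cover(j,c) via R1 from cover(j,h), cover(h,c)
round 2: derive cover(j,j) via R1 from cover(j,i), cover(i,j)
round 2: derive reach(c,b) via R3 from reach(c,h), cover(h,b)
round 2: derive reach(d,b) via R3 from reach(d,e), cover(e,b)
round 2: derive reach(g,b) via R3 from reach(g,h), cover(h,b)
round 2: derive reach(g,c) via R3 from reach(g,h), cover(h,c)
round 2: derive reach(h,g) via R3 from reach(h,c), cover(c,g)
round 2: derive reach(h,h) via R3 from reach(h,c), cover(c,h)
round 2: derive reach(i,g) via R3 from reach(i,j), cover(j,g)
round 2: derive reach(i,h) via R3 from reach(i,j), cover(j,h)
round 2: derive reach(i,i) via R3 from reach(i,j), cover(j,i)
round 2: derive reach(j,b) via R3 from reach(j,h), cover(h,b)
round 2: derive reach(j,c) via R3 from reach(j,h), cover(h,c)
round 2: derive reach(j,j) via R3 from reach(j,i), cover(i,j)
round 3: derive cover(g,g) via R1 from cover(g,c), cover(c,g)
round 3: derive cover(i,b) via R1 from cover(i,g), cover(g,b)
round 3: derive cover(i,c) via R1 from cover(i,g), cover(g,c)
round 3: derive reach(g,g) via R3 from reach(g,c), cover(c,g)
round 3: derive reach(i,b) via R3 from reach(i,g), cover(g,b)
round 3: derive reach(i,c) via R3 from reach(i,g), cover(g,c)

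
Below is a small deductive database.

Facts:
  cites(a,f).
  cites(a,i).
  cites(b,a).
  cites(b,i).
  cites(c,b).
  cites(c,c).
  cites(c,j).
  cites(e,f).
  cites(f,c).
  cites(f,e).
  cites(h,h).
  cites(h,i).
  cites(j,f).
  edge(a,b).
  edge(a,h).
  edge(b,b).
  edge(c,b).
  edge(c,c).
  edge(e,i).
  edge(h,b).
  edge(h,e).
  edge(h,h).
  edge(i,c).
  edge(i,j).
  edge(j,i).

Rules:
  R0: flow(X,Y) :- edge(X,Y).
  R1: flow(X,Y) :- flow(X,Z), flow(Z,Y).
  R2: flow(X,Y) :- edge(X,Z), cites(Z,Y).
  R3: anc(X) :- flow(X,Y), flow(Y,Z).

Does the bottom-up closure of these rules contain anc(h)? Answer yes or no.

round 1: derive flow(a,b) via R0 from edge(a,b)
round 1: derive flow(a,h) via R0 from edge(a,h)
round 1: derive flow(b,b) via R0 from edge(b,b)
round 1: derive flow(c,b) via R0 from edge(c,b)
round 1: derive flow(c,c) via R0 from edge(c,c)
round 1: derive flow(e,i) via R0 from edge(e,i)
round 1: derive flow(h,b) via R0 from edge(h,b)
round 1: derive flow(h,e) via R0 from edge(h,e)
round 1: derive flow(h,h) via R0 from edge(h,h)
round 1: derive flow(i,c) via R0 from edge(i,c)
round 1: derive flow(i,j) via R0 from edge(i,j)
round 1: derive flow(j,i) via R0 from edge(j,i)
round 1: derive flow(a,a) via R2 from edge(a,b), cites(b,a)
round 1: derive flow(a,i) via R2 from edge(a,b), cites(b,i)
round 1: derive flow(b,a) via R2 from edge(b,b), cites(b,a)
round 1: derive flow(b,i) via R2 from edge(b,b), cites(b,i)
round 1: derive flow(c,a) via R2 from edge(c,b), cites(b,a)
round 1: derive flow(c,i) via R2 from edge(c,b), cites(b,i)
round 1: derive flow(c,j) via R2 from edge(c,c), cites(c,j)
round 1: derive flow(h,a) via R2 from edge(h,b), cites(b,a)
round 1: derive flow(h,f) via R2 from edge(h,e), cites(e,f)
round 1: derive flow(h,i) via R2 from edge(h,b), cites(b,i)
round 1: derive flow(i,b) via R2 from edge(i,c), cites(c,b)
round 1: derive flow(i,f) via R2 from edge(i,j), cites(j,f)
round 2: derive flow(a,c) via R1 from flow(a,i), flow(i,c)
round 2: derive flow(a,e) via R1 from flow(a,h), flow(h,e)
round 2: derive flow(a,f) via R1 from flow(a,h), flow(h,f)
round 2: derive flow(a,j) via R1 from flow(a,i), flow(i,j)
round 2: derive flow(b,c) via R1 from flow(b,i), flow(i,c)
round 2: derive flow(b,f) via R1 from flow(b,i), flow(i,f)
round 2: derive flow(b,h) via R1 from flow(b,a), flow(a,h)
round 2: derive flow(b,j) via R1 from flow(b,i), flow(i,j)
round 2: derive flow(c,f) via R1 from flow(c,i), flow(i,f)
round 2: derive flow(c,h) via R1 from flow(c,a), flow(a,h)
round 2: derive flow(e,b) via R1 from flow(e,i), flow(i,b)
round 2: derive flow(e,c) via R1 from flow(e,i), flow(i,c)
round 2: derive flow(e,f) via R1 from flow(e,i), flow(i,f)
round 2: derive flow(e,j) via R1 from flow(e,i), flow(i,j)
round 2: derive flow(h,c) via R1 from flow(h,i), flow(i,c)
round 2: derive flow(h,j) via R1 from flow(h,i), flow(i,j)
round 2: derive flow(i,a) via R1 from flow(i,b), flow(b,a)
round 2: derive flow(i,i) via R1 from flow(i,b), flow(b,i)
round 2: derive flow(j,b) via R1 from flow(j,i), flow(i,b)
round 2: derive flow(j,c) via R1 from flow(j,i), flow(i,c)
round 2: derive flow(j,f) via R1 from flow(j,i), flow(i,f)
round 2: derive flow(j,j) via R1 from flow(j,i), flow(i,j)
round 2: derive anc(a) via R3 from flow(a,a), flow(a,a)
round 2: derive anc(b) via R3 from flow(b,a), flow(a,a)
round 2: derive anc(c) via R3 from flow(c,a), flow(a,a)
round 2: derive anc(e) via R3 from flow(e,i), flow(i,b)
round 2: derive anc(h) via R3 from flow(h,a), flow(a,a)
round 2: derive anc(i) via R3 from flow(i,b), flow(b,a)
round 2: derive anc(j) via R3 from flow(j,i), flow(i,b)
round 3: derive flow(b,e) via R1 from flow(b,a), flow(a,e)
round 3: derive flow(c,e) via R1 from flow(c,a), flow(a,e)
round 3: derive flow(e,a) via R1 from flow(e,b), flow(b,a)
round 3: derive flow(e,h) via R1 from flow(e,b), flow(b,h)
round 3: derive flow(i,e) via R1 from flow(i,a), flow(a,e)
round 3: derive flow(i,h) via R1 from flow(i,a), flow(a,h)
round 3: derive flow(j,a) via R1 from flow(j,b), flow(b,a)
round 3: derive flow(j,h) via R1 from flow(j,b), flow(b,h)
round 4: derive flow(e,e) via R1 from flow(e,a), flow(a,e)
round 4: derive flow(j,e) via R1 from flow(j,a), flow(a,e)

yes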